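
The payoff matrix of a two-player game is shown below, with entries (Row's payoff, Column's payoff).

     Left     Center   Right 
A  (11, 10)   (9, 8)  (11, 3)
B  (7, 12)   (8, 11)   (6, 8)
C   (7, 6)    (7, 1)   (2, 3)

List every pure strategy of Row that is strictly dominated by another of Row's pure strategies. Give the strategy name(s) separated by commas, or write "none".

Nothing dominates A: B at Left (11>7); C at Left (11>7).
B is strictly dominated by A (Left: 11>7, Center: 9>8, Right: 11>6).
A strictly dominates C — Left: 11>7, Center: 9>7, Right: 11>2.

B, C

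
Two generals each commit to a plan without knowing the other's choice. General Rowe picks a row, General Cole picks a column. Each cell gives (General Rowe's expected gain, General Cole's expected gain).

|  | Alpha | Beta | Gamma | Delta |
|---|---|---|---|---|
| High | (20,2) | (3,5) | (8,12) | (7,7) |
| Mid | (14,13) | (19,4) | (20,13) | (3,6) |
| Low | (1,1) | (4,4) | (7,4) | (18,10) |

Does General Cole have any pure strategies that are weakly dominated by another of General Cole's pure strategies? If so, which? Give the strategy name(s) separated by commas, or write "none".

Alpha, Beta

Alpha is weakly dominated by Gamma (High: 12>2, Mid: 13=13, Low: 4>1).
Beta: dominated, since Gamma does at least as well everywhere (High: 12>5, Mid: 13>4, Low: 4=4).
Gamma is not dominated — it holds its own against Alpha at High (12>2); Beta at High (12>5); Delta at High (12>7).
Delta is not dominated — it holds its own against Alpha at High (7>2); Beta at High (7>5); Gamma at Low (10>4).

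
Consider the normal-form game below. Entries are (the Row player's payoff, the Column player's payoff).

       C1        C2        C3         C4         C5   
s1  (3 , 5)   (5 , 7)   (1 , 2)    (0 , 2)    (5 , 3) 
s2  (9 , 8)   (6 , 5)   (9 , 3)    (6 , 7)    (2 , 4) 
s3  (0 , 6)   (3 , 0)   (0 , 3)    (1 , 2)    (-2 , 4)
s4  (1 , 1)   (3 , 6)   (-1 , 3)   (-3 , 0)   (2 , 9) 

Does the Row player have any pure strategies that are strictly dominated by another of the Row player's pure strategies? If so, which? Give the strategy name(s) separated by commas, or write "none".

s3, s4

s1 is not dominated — it holds its own against s2 at C5 (5>2); s3 at C1 (3>0); s4 at C1 (3>1).
s2 is not dominated — it holds its own against s1 at C1 (9>3); s3 at C1 (9>0); s4 at C1 (9>1).
s3: dominated, since s2 does at least as well everywhere (C1: 9>0, C2: 6>3, C3: 9>0, C4: 6>1, C5: 2>-2).
s4 is strictly dominated by s1 (C1: 3>1, C2: 5>3, C3: 1>-1, C4: 0>-3, C5: 5>2).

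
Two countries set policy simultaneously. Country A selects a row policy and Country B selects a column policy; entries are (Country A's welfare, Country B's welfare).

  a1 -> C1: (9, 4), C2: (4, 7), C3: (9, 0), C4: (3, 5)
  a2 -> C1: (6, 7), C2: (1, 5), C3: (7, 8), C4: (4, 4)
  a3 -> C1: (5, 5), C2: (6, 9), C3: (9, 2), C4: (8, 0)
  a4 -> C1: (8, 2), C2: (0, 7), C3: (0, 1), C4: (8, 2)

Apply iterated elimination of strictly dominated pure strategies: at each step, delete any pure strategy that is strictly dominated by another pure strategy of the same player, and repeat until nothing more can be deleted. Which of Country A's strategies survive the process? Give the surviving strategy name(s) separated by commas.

a3

For Country B, C2 strictly dominates C4 on the remaining rows (a1: 7>5, a2: 5>4, a3: 9>0, a4: 7>2); eliminate C4.
Row a2 is eliminated: a1 beats it against every remaining column (C1: 9>6, C2: 4>1, C3: 9>7).
Row a4 is eliminated: a1 beats it against every remaining column (C1: 9>8, C2: 4>0, C3: 9>0).
For Country B, C2 strictly dominates C1 on the remaining rows (a1: 7>4, a3: 9>5); eliminate C1.
Country B's strategy C3 is strictly dominated by C2 (a1: 7>0, a3: 9>2) and is removed.
Country A's strategy a1 is strictly dominated by a3 (C2: 6>4) and is removed.
Among the remaining strategies, none is strictly dominated by another pure strategy of the same player, so the elimination stops.
Surviving strategies — Country A: {a3}; Country B: {C2}.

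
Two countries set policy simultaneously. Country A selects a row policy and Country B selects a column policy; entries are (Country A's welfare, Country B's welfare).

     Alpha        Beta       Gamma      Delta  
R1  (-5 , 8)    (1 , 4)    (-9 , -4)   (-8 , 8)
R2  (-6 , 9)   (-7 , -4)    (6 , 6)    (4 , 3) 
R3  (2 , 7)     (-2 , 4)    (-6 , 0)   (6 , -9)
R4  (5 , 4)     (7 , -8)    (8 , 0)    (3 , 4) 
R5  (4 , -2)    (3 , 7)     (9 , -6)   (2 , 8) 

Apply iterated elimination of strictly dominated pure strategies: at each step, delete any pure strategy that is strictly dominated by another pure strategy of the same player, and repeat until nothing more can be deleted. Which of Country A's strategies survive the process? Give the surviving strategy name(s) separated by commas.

R3, R4

For Country A, R4 strictly dominates R1 on the remaining columns (Alpha: 5>-5, Beta: 7>1, Gamma: 8>-9, Delta: 3>-8); eliminate R1.
Country B's strategy Gamma is strictly dominated by Alpha (R2: 9>6, R3: 7>0, R4: 4>0, R5: -2>-6) and is removed.
For Country A, R3 strictly dominates R2 on the remaining columns (Alpha: 2>-6, Beta: -2>-7, Delta: 6>4); eliminate R2.
For Country A, R4 strictly dominates R5 on the remaining columns (Alpha: 5>4, Beta: 7>3, Delta: 3>2); eliminate R5.
Column Beta is eliminated: Alpha beats it against every remaining row (R3: 7>4, R4: 4>-8).
Among the remaining strategies, none is strictly dominated by another pure strategy of the same player, so the elimination stops.
Surviving strategies — Country A: {R3, R4}; Country B: {Alpha, Delta}.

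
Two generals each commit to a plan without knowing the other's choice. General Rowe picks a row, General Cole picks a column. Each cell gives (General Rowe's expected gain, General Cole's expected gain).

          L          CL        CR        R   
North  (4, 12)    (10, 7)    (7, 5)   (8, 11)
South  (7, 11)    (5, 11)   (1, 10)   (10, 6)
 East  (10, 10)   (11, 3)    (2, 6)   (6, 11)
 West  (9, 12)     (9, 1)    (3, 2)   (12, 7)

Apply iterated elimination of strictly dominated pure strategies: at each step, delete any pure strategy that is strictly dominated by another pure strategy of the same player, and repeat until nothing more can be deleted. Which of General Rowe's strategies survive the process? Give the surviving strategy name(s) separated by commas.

Row South is eliminated: West beats it against every remaining column (L: 9>7, CL: 9>5, CR: 3>1, R: 12>10).
For General Cole, L strictly dominates CL on the remaining rows (North: 12>7, East: 10>3, West: 12>1); eliminate CL.
General Cole's strategy CR is strictly dominated by L (North: 12>5, East: 10>6, West: 12>2) and is removed.
Row North is eliminated: West beats it against every remaining column (L: 9>4, R: 12>8).
Among the remaining strategies, none is strictly dominated by another pure strategy of the same player, so the elimination stops.
Surviving strategies — General Rowe: {East, West}; General Cole: {L, R}.

East, West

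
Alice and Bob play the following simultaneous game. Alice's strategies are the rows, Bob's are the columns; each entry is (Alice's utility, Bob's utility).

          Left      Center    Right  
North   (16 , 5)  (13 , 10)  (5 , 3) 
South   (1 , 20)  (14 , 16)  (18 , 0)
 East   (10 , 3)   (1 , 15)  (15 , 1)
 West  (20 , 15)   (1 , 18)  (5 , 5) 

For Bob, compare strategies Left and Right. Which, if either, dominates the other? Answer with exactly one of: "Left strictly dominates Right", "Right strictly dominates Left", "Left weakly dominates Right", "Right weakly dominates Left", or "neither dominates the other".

Left strictly dominates Right

Left's payoffs vs Right's, by Alice's action — North: 5>3, South: 20>0, East: 3>1, West: 15>5.
Every comparison favours Left, so Left strictly dominates Right.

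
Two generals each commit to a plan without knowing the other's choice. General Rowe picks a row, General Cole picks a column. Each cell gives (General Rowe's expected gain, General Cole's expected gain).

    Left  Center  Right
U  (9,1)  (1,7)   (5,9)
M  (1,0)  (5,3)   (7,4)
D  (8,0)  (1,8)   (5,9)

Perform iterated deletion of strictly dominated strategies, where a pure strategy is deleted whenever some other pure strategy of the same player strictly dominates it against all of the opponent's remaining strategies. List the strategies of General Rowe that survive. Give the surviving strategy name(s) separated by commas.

Column Left is eliminated: Center beats it against every remaining row (U: 7>1, M: 3>0, D: 8>0).
For General Rowe, M strictly dominates U on the remaining columns (Center: 5>1, Right: 7>5); eliminate U.
For General Rowe, M strictly dominates D on the remaining columns (Center: 5>1, Right: 7>5); eliminate D.
Column Center is eliminated: Right beats it against every remaining row (M: 4>3).
Among the remaining strategies, none is strictly dominated by another pure strategy of the same player, so the elimination stops.
Surviving strategies — General Rowe: {M}; General Cole: {Right}.

M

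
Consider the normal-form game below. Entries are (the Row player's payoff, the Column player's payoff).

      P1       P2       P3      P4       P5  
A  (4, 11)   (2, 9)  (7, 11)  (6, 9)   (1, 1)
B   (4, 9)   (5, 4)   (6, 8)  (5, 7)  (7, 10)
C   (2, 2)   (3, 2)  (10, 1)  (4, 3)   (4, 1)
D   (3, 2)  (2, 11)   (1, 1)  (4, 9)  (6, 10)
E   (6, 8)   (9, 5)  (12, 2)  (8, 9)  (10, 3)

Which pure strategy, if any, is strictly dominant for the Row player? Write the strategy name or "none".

E vs A: P1: 6>4, P2: 9>2, P3: 12>7, P4: 8>6, P5: 10>1.
E vs B: P1: 6>4, P2: 9>5, P3: 12>6, P4: 8>5, P5: 10>7.
E vs C: P1: 6>2, P2: 9>3, P3: 12>10, P4: 8>4, P5: 10>4.
E vs D: P1: 6>3, P2: 9>2, P3: 12>1, P4: 8>4, P5: 10>6.
E strictly beats every other strategy against every opponent action, so it is strictly dominant.

E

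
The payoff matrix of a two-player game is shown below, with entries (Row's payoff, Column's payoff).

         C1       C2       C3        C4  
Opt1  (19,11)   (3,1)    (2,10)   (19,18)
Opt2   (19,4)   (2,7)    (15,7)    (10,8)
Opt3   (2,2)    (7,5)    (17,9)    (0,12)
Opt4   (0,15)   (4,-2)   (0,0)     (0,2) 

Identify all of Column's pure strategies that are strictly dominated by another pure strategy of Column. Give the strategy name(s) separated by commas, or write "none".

C1 is not dominated — it holds its own against C2 at Opt1 (11>1); C3 at Opt1 (11>10); C4 at Opt4 (15>2).
C2: dominated, since C4 does at least as well everywhere (Opt1: 18>1, Opt2: 8>7, Opt3: 12>5, Opt4: 2>-2).
C3 is strictly dominated by C4 (Opt1: 18>10, Opt2: 8>7, Opt3: 12>9, Opt4: 2>0).
C4: no other strategy beats it everywhere (C1 at Opt1 (18>11); C2 at Opt1 (18>1); C3 at Opt1 (18>10)).

C2, C3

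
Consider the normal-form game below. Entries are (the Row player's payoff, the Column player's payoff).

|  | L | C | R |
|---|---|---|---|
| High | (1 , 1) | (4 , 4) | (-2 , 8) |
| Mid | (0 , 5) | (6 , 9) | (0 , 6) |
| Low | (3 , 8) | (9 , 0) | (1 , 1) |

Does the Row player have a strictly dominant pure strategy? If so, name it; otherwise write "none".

Low

Low vs High: L: 3>1, C: 9>4, R: 1>-2.
Low vs Mid: L: 3>0, C: 9>6, R: 1>0.
Low strictly beats every other strategy against every opponent action, so it is strictly dominant.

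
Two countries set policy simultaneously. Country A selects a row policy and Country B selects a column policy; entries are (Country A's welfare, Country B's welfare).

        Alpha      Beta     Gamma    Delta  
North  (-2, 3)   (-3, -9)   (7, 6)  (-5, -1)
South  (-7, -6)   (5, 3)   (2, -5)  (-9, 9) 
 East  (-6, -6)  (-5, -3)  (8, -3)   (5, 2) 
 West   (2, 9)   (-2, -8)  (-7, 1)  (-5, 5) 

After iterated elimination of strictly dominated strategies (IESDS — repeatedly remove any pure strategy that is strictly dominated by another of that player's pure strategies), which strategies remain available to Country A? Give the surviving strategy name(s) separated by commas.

North, East, West

Country B's strategy Beta is strictly dominated by Delta (North: -1>-9, South: 9>3, East: 2>-3, West: 5>-8) and is removed.
Country A's strategy South is strictly dominated by North (Alpha: -2>-7, Gamma: 7>2, Delta: -5>-9) and is removed.
Among the remaining strategies, none is strictly dominated by another pure strategy of the same player, so the elimination stops.
Surviving strategies — Country A: {North, East, West}; Country B: {Alpha, Gamma, Delta}.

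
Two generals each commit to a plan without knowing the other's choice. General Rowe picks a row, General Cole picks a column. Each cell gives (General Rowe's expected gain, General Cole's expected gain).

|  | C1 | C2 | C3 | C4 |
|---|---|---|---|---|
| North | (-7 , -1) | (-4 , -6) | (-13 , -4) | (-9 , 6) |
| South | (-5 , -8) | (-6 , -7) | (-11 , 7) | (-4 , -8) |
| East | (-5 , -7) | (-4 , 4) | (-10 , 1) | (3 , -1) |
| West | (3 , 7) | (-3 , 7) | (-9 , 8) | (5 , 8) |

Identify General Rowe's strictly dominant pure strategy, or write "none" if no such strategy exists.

West vs North: C1: 3>-7, C2: -3>-4, C3: -9>-13, C4: 5>-9.
West vs South: C1: 3>-5, C2: -3>-6, C3: -9>-11, C4: 5>-4.
West vs East: C1: 3>-5, C2: -3>-4, C3: -9>-10, C4: 5>3.
West strictly beats every other strategy against every opponent action, so it is strictly dominant.

West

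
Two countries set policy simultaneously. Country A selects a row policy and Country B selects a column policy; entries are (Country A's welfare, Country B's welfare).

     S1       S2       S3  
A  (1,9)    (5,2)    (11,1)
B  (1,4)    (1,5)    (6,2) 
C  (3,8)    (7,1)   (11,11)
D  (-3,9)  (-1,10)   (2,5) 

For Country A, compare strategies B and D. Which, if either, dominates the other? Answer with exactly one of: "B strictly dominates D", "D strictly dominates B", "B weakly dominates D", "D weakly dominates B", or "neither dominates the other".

B strictly dominates D

B's payoffs vs D's, by Country B's action — S1: 1>-3, S2: 1>-1, S3: 6>2.
Every comparison favours B, so B strictly dominates D.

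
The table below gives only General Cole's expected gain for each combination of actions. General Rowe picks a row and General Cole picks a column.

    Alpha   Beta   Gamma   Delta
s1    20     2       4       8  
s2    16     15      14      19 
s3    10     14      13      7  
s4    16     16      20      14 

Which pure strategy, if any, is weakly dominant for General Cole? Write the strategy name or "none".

Alpha fails to dominate Beta at s3 (10<14).
Beta fails to dominate Alpha at s1 (2<20).
Gamma fails to dominate Alpha at s1 (4<20).
Delta fails to dominate Alpha at s1 (8<20).
No single strategy dominates all the others.

none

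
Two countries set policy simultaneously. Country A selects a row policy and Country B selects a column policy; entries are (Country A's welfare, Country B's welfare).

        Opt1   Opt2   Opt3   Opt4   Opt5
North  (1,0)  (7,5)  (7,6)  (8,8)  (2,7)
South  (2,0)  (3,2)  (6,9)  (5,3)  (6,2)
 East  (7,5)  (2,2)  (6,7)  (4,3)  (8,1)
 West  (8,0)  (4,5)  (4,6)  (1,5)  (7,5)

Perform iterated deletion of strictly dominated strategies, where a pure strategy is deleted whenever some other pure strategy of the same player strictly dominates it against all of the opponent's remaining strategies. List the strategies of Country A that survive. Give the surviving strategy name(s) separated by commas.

North

Country B's strategy Opt1 is strictly dominated by Opt3 (North: 6>0, South: 9>0, East: 7>5, West: 6>0) and is removed.
Column Opt2 is eliminated: Opt3 beats it against every remaining row (North: 6>5, South: 9>2, East: 7>2, West: 6>5).
Country A's strategy West is strictly dominated by East (Opt3: 6>4, Opt4: 4>1, Opt5: 8>7) and is removed.
Column Opt5 is eliminated: Opt4 beats it against every remaining row (North: 8>7, South: 3>2, East: 3>1).
For Country A, North strictly dominates South on the remaining columns (Opt3: 7>6, Opt4: 8>5); eliminate South.
Row East is eliminated: North beats it against every remaining column (Opt3: 7>6, Opt4: 8>4).
Column Opt3 is eliminated: Opt4 beats it against every remaining row (North: 8>6).
Among the remaining strategies, none is strictly dominated by another pure strategy of the same player, so the elimination stops.
Surviving strategies — Country A: {North}; Country B: {Opt4}.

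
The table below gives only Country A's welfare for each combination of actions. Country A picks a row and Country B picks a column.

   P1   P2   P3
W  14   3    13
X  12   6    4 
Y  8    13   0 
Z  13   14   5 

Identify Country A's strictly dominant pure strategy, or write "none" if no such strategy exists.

none

W fails to dominate X at P2 (3<6).
X fails to dominate W at P1 (12<14).
Y fails to dominate W at P1 (8<14).
Z fails to dominate W at P1 (13<14).
No single strategy dominates all the others.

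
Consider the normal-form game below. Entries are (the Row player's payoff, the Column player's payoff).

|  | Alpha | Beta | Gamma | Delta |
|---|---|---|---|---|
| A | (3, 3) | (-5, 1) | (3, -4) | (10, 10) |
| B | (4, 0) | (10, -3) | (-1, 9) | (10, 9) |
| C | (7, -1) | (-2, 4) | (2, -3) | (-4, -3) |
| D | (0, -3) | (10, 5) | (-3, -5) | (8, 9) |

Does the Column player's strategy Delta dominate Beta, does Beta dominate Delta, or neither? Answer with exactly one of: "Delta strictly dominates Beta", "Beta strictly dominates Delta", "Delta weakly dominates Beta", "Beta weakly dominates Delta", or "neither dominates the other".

neither dominates the other

Delta's payoffs vs Beta's, by the Row player's action — A: 10>1, B: 9>-3, C: -3<4, D: 9>5.
Delta does better at A, B, D but worse at C; neither strategy dominates the other.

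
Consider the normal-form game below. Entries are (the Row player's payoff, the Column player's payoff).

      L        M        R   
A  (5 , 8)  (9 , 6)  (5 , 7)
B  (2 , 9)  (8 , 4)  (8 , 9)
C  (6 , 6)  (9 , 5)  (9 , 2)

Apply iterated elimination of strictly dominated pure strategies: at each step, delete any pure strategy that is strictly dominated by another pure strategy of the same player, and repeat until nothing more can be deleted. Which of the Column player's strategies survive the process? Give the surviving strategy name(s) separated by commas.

For the Row player, C strictly dominates B on the remaining columns (L: 6>2, M: 9>8, R: 9>8); eliminate B.
For the Column player, L strictly dominates M on the remaining rows (A: 8>6, C: 6>5); eliminate M.
The Row player's strategy A is strictly dominated by C (L: 6>5, R: 9>5) and is removed.
For the Column player, L strictly dominates R on the remaining rows (C: 6>2); eliminate R.
Among the remaining strategies, none is strictly dominated by another pure strategy of the same player, so the elimination stops.
Surviving strategies — the Row player: {C}; the Column player: {L}.

L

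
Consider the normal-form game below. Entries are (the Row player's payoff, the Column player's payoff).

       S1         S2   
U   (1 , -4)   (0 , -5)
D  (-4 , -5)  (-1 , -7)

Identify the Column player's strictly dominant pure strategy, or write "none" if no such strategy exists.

S1 vs S2: U: -4>-5, D: -5>-7.
S1 strictly beats every other strategy against every opponent action, so it is strictly dominant.

S1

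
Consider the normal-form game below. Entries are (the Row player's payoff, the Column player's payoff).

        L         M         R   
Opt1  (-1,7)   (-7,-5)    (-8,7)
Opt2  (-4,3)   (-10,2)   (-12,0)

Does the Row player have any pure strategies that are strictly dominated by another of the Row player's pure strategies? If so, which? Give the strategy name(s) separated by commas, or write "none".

Opt2

Opt1: no other strategy beats it everywhere (Opt2 at L (-1>-4)).
Opt1 strictly dominates Opt2 — L: -1>-4, M: -7>-10, R: -8>-12.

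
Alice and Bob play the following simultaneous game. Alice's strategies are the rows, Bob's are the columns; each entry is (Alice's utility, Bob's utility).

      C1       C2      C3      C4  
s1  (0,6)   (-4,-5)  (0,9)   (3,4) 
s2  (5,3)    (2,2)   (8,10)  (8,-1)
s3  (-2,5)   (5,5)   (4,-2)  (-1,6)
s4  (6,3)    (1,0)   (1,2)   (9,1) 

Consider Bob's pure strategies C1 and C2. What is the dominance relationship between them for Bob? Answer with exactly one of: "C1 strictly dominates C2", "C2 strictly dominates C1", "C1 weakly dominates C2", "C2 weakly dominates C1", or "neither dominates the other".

C1's payoffs vs C2's, by Alice's action — s1: 6>-5, s2: 3>2, s3: 5=5, s4: 3>0.
C1 is at least as good everywhere and strictly better somewhere (tied only at s3), so C1 weakly but not strictly dominates C2.

C1 weakly dominates C2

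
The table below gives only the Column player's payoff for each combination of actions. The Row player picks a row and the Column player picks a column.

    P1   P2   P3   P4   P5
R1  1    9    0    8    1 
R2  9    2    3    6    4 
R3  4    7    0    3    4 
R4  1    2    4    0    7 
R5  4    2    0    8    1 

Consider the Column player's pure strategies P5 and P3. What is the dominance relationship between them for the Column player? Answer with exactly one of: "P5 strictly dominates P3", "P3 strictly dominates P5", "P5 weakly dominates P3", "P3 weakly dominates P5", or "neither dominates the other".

P5 strictly dominates P3

Compare P5 to P3 across each opponent action: R1: 1>0, R2: 4>3, R3: 4>0, R4: 7>4, R5: 1>0.
P5 gives a strictly higher payoff against each opponent action, so P5 strictly dominates P3.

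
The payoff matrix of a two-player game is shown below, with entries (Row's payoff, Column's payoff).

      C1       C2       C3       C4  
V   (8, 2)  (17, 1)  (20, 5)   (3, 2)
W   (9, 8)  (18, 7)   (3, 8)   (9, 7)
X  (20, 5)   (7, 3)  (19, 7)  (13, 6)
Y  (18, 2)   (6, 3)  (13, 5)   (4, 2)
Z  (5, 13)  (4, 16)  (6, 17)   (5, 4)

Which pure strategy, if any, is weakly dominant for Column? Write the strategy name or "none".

C3 vs C1: V: 5>2, W: 8=8, X: 7>5, Y: 5>2, Z: 17>13.
C3 vs C2: V: 5>1, W: 8>7, X: 7>3, Y: 5>3, Z: 17>16.
C3 vs C4: V: 5>2, W: 8>7, X: 7>6, Y: 5>2, Z: 17>4.
C3 is at least as good as every other strategy against every opponent action, so it is weakly dominant.

C3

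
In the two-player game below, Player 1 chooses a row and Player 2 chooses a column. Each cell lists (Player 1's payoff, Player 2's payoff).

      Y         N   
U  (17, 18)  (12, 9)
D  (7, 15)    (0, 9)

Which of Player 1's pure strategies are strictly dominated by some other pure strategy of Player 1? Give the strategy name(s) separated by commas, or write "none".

Nothing dominates U: D at Y (17>7).
D is strictly dominated by U (Y: 17>7, N: 12>0).

D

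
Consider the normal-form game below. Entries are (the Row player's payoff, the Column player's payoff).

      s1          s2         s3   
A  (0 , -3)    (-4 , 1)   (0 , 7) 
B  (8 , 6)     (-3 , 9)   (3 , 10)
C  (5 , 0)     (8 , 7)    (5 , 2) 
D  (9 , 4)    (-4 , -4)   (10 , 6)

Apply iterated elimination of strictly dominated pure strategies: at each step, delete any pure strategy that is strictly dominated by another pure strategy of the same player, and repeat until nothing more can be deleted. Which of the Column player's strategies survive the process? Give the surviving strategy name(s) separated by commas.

For the Row player, B strictly dominates A on the remaining columns (s1: 8>0, s2: -3>-4, s3: 3>0); eliminate A.
The Column player's strategy s1 is strictly dominated by s3 (B: 10>6, C: 2>0, D: 6>4) and is removed.
Row B is eliminated: C beats it against every remaining column (s2: 8>-3, s3: 5>3).
Among the remaining strategies, none is strictly dominated by another pure strategy of the same player, so the elimination stops.
Surviving strategies — the Row player: {C, D}; the Column player: {s2, s3}.

s2, s3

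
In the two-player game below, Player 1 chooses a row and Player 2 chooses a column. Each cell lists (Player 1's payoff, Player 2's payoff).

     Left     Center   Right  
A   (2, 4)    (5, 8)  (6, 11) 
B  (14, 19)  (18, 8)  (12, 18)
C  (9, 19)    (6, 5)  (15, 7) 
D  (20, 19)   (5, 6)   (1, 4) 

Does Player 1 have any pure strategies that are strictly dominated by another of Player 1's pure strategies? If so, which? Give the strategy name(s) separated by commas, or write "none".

A: dominated, since B does at least as well everywhere (Left: 14>2, Center: 18>5, Right: 12>6).
Nothing dominates B: A at Left (14>2); C at Left (14>9); D at Center (18>5).
C is not dominated — it holds its own against A at Left (9>2); B at Right (15>12); D at Center (6>5).
Nothing dominates D: A at Left (20>2); B at Left (20>14); C at Left (20>9).

A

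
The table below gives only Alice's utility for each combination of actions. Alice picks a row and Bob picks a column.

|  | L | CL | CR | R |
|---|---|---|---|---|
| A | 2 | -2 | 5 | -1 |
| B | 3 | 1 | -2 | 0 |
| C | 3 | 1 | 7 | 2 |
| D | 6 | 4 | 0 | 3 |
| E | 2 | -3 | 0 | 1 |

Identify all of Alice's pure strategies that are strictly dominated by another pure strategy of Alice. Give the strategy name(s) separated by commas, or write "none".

A: dominated, since C does at least as well everywhere (L: 3>2, CL: 1>-2, CR: 7>5, R: 2>-1).
B: dominated, since D does at least as well everywhere (L: 6>3, CL: 4>1, CR: 0>-2, R: 3>0).
C is not dominated — it holds its own against A at L (3>2); B at L (3=3); D at CR (7>0); E at L (3>2).
Nothing dominates D: A at L (6>2); B at L (6>3); C at L (6>3); E at L (6>2).
E is strictly dominated by C (L: 3>2, CL: 1>-3, CR: 7>0, R: 2>1).

A, B, E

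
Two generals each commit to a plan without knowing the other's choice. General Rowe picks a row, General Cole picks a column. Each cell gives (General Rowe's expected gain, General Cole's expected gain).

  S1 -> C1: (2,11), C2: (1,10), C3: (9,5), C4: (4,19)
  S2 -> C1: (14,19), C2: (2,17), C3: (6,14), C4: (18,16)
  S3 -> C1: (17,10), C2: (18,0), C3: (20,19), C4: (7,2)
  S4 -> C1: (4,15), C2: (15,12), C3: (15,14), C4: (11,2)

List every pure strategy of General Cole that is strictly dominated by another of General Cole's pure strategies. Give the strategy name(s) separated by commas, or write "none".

C1 is not dominated — it holds its own against C2 at S1 (11>10); C3 at S1 (11>5); C4 at S2 (19>16).
C2: dominated, since C1 does at least as well everywhere (S1: 11>10, S2: 19>17, S3: 10>0, S4: 15>12).
Nothing dominates C3: C1 at S3 (19>10); C2 at S3 (19>0); C4 at S3 (19>2).
Nothing dominates C4: C1 at S1 (19>11); C2 at S1 (19>10); C3 at S1 (19>5).

C2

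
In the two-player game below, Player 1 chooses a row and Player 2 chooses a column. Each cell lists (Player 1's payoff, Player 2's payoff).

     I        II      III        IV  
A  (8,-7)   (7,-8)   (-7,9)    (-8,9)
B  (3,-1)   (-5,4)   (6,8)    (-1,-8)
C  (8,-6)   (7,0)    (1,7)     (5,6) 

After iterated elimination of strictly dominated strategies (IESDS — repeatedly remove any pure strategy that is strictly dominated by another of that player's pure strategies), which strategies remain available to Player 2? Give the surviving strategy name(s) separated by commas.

Player 2's strategy I is strictly dominated by III (A: 9>-7, B: 8>-1, C: 7>-6) and is removed.
Player 2's strategy II is strictly dominated by III (A: 9>-8, B: 8>4, C: 7>0) and is removed.
Player 1's strategy A is strictly dominated by B (III: 6>-7, IV: -1>-8) and is removed.
For Player 2, III strictly dominates IV on the remaining rows (B: 8>-8, C: 7>6); eliminate IV.
Player 1's strategy C is strictly dominated by B (III: 6>1) and is removed.
Among the remaining strategies, none is strictly dominated by another pure strategy of the same player, so the elimination stops.
Surviving strategies — Player 1: {B}; Player 2: {III}.

III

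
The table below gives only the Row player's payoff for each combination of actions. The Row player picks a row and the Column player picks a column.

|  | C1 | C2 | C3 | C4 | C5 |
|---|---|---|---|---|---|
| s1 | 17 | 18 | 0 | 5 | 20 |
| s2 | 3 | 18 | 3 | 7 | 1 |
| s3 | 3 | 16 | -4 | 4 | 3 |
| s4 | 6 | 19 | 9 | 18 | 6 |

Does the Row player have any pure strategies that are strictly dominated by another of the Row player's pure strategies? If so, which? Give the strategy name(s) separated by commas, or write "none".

s2, s3

s1: no other strategy beats it everywhere (s2 at C1 (17>3); s3 at C1 (17>3); s4 at C1 (17>6)).
s2 is strictly dominated by s4 (C1: 6>3, C2: 19>18, C3: 9>3, C4: 18>7, C5: 6>1).
s3: dominated, since s1 does at least as well everywhere (C1: 17>3, C2: 18>16, C3: 0>-4, C4: 5>4, C5: 20>3).
s4 is not dominated — it holds its own against s1 at C2 (19>18); s2 at C1 (6>3); s3 at C1 (6>3).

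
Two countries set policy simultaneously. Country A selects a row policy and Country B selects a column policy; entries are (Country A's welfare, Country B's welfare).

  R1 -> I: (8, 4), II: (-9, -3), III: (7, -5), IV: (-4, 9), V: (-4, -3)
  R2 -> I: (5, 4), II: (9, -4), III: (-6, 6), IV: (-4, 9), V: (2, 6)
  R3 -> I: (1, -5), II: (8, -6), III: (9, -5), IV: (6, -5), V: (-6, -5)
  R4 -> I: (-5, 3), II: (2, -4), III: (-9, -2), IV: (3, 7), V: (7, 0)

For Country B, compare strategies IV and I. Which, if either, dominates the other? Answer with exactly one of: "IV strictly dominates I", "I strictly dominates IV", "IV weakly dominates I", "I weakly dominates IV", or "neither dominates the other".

IV's payoffs vs I's, by Country A's action — R1: 9>4, R2: 9>4, R3: -5=-5, R4: 7>3.
IV is at least as good everywhere and strictly better somewhere (tied only at R3), so IV weakly but not strictly dominates I.

IV weakly dominates I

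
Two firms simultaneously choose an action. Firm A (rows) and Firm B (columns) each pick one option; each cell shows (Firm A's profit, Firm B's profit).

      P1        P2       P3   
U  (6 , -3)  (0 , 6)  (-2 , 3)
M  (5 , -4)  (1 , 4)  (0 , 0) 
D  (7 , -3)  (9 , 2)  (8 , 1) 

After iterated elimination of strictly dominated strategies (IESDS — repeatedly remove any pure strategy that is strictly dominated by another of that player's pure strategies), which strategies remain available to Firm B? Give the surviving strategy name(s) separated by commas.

For Firm A, D strictly dominates U on the remaining columns (P1: 7>6, P2: 9>0, P3: 8>-2); eliminate U.
For Firm A, D strictly dominates M on the remaining columns (P1: 7>5, P2: 9>1, P3: 8>0); eliminate M.
Firm B's strategy P1 is strictly dominated by P2 (D: 2>-3) and is removed.
For Firm B, P2 strictly dominates P3 on the remaining rows (D: 2>1); eliminate P3.
Among the remaining strategies, none is strictly dominated by another pure strategy of the same player, so the elimination stops.
Surviving strategies — Firm A: {D}; Firm B: {P2}.

P2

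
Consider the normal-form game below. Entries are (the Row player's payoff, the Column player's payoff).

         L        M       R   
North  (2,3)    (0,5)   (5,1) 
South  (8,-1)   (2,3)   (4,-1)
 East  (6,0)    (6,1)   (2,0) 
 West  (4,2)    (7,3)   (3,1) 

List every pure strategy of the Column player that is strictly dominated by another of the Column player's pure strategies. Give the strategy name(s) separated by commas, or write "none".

L, R

M strictly dominates L — North: 5>3, South: 3>-1, East: 1>0, West: 3>2.
Nothing dominates M: L at North (5>3); R at North (5>1).
M strictly dominates R — North: 5>1, South: 3>-1, East: 1>0, West: 3>1.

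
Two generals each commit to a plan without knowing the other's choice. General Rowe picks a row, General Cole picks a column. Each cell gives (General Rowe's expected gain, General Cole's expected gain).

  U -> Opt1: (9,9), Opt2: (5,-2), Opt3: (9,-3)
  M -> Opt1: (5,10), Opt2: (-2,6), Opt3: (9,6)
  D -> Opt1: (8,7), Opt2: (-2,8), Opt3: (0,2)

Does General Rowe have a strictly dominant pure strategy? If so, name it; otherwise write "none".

U fails to dominate M at Opt3 (9=9).
M fails to dominate U at Opt1 (5<9).
D fails to dominate U at Opt1 (8<9).
No single strategy dominates all the others.

none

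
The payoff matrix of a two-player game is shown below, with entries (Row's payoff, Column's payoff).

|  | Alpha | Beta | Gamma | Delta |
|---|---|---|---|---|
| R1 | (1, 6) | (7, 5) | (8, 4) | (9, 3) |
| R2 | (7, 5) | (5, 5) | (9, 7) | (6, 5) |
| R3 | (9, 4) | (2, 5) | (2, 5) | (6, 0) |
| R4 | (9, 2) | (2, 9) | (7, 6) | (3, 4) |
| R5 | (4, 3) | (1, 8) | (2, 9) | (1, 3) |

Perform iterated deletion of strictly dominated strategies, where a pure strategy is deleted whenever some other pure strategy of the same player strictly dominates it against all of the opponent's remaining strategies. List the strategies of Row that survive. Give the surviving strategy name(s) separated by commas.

Row R5 is eliminated: R2 beats it against every remaining column (Alpha: 7>4, Beta: 5>1, Gamma: 9>2, Delta: 6>1).
For Column, Gamma strictly dominates Delta on the remaining rows (R1: 4>3, R2: 7>5, R3: 5>0, R4: 6>4); eliminate Delta.
Among the remaining strategies, none is strictly dominated by another pure strategy of the same player, so the elimination stops.
Surviving strategies — Row: {R1, R2, R3, R4}; Column: {Alpha, Beta, Gamma}.

R1, R2, R3, R4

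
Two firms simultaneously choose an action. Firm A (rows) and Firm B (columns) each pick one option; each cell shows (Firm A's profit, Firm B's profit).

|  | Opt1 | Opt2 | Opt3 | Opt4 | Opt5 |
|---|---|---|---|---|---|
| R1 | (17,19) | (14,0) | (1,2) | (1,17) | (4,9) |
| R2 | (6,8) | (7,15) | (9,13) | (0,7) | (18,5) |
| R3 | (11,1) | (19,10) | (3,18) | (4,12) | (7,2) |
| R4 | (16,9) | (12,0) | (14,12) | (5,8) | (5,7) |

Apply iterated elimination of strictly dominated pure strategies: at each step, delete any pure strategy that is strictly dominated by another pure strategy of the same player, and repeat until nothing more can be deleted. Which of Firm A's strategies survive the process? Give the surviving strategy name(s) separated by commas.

Column Opt5 is eliminated: Opt4 beats it against every remaining row (R1: 17>9, R2: 7>5, R3: 12>2, R4: 8>7).
Firm A's strategy R2 is strictly dominated by R4 (Opt1: 16>6, Opt2: 12>7, Opt3: 14>9, Opt4: 5>0) and is removed.
Column Opt2 is eliminated: Opt3 beats it against every remaining row (R1: 2>0, R3: 18>10, R4: 12>0).
For Firm A, R4 strictly dominates R3 on the remaining columns (Opt1: 16>11, Opt3: 14>3, Opt4: 5>4); eliminate R3.
Column Opt4 is eliminated: Opt1 beats it against every remaining row (R1: 19>17, R4: 9>8).
Among the remaining strategies, none is strictly dominated by another pure strategy of the same player, so the elimination stops.
Surviving strategies — Firm A: {R1, R4}; Firm B: {Opt1, Opt3}.

R1, R4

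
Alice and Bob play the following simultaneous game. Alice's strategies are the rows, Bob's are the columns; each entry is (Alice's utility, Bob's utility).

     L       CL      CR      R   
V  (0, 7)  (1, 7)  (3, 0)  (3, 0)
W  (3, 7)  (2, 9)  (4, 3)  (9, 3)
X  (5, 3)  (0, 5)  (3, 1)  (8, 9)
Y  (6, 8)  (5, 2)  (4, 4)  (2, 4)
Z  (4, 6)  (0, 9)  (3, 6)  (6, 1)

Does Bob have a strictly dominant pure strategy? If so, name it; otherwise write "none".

none

L fails to dominate CL at V (7=7).
CL fails to dominate L at V (7=7).
CR fails to dominate L at V (0<7).
R fails to dominate L at V (0<7).
No single strategy dominates all the others.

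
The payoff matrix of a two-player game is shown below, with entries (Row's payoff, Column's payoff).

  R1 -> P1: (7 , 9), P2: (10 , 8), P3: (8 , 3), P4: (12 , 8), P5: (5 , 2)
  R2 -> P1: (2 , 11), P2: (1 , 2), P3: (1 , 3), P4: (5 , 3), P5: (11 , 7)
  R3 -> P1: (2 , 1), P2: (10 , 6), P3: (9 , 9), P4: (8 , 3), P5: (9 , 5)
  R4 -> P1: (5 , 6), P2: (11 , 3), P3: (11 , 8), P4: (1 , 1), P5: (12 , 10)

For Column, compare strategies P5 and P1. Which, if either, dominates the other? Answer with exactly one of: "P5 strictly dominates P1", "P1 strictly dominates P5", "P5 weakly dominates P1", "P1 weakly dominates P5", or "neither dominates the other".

neither dominates the other

Compare P5 to P1 across every action of Row: R1: 2<9, R2: 7<11, R3: 5>1, R4: 10>6.
P5 does better at R3, R4 but worse at R1, R2; neither strategy dominates the other.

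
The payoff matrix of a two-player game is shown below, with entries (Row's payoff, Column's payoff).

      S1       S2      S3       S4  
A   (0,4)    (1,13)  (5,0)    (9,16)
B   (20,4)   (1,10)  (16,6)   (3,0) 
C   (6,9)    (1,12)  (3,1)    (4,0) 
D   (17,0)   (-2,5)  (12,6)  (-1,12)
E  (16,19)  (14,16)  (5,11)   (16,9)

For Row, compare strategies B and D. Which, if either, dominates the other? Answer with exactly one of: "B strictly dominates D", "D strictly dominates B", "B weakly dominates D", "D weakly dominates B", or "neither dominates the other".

B strictly dominates D

B's payoffs vs D's, by Column's action — S1: 20>17, S2: 1>-2, S3: 16>12, S4: 3>-1.
B gives a strictly higher payoff against each choice by Column, so B strictly dominates D.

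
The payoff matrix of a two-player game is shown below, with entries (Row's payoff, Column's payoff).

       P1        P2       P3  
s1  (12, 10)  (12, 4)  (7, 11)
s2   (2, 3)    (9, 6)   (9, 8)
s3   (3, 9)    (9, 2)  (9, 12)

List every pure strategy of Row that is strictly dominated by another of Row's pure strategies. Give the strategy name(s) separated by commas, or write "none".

none

Nothing dominates s1: s2 at P1 (12>2); s3 at P1 (12>3).
s2 is not dominated — it holds its own against s1 at P3 (9>7); s3 at P2 (9=9).
s3 is not dominated — it holds its own against s1 at P3 (9>7); s2 at P1 (3>2).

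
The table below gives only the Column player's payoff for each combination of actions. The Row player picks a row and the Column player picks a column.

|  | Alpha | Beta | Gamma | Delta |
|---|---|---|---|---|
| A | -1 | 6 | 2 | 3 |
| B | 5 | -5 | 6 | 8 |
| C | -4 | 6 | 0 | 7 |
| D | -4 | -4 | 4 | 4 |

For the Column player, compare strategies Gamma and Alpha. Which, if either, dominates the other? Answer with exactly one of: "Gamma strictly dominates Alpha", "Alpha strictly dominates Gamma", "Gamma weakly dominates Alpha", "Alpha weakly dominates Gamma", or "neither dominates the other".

Gamma strictly dominates Alpha

Gamma's payoffs vs Alpha's, by the Row player's action — A: 2>-1, B: 6>5, C: 0>-4, D: 4>-4.
Every comparison favours Gamma, so Gamma strictly dominates Alpha.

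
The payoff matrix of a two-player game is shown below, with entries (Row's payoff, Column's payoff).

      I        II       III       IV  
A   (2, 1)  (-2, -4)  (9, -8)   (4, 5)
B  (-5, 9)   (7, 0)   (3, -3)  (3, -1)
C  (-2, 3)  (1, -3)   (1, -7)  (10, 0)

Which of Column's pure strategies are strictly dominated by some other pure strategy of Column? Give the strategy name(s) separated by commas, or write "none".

Nothing dominates I: II at A (1>-4); III at A (1>-8); IV at B (9>-1).
I strictly dominates II — A: 1>-4, B: 9>0, C: 3>-3.
I strictly dominates III — A: 1>-8, B: 9>-3, C: 3>-7.
IV is not dominated — it holds its own against I at A (5>1); II at A (5>-4); III at A (5>-8).

II, III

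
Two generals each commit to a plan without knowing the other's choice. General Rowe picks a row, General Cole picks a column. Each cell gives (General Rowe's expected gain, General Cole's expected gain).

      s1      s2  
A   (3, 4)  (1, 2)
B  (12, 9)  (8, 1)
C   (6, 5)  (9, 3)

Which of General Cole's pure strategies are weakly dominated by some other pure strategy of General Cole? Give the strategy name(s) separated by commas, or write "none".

s2

s1 is not dominated — it holds its own against s2 at A (4>2).
s2 is weakly dominated by s1 (A: 4>2, B: 9>1, C: 5>3).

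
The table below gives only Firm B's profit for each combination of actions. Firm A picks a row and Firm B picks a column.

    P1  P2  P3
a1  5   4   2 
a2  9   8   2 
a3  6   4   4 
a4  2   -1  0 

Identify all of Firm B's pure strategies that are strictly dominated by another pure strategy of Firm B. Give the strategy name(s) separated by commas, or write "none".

P1: no other strategy beats it everywhere (P2 at a1 (5>4); P3 at a1 (5>2)).
P2: dominated, since P1 does at least as well everywhere (a1: 5>4, a2: 9>8, a3: 6>4, a4: 2>-1).
P3 is strictly dominated by P1 (a1: 5>2, a2: 9>2, a3: 6>4, a4: 2>0).

P2, P3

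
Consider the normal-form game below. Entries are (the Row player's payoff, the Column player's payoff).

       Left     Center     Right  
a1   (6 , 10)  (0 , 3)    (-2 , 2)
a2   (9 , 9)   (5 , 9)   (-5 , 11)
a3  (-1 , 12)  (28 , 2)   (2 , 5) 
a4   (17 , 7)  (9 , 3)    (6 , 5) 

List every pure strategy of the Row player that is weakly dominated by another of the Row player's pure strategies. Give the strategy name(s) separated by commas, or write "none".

a1 is weakly dominated by a4 (Left: 17>6, Center: 9>0, Right: 6>-2).
a2: dominated, since a4 does at least as well everywhere (Left: 17>9, Center: 9>5, Right: 6>-5).
Nothing dominates a3: a1 at Center (28>0); a2 at Center (28>5); a4 at Center (28>9).
Nothing dominates a4: a1 at Left (17>6); a2 at Left (17>9); a3 at Left (17>-1).

a1, a2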